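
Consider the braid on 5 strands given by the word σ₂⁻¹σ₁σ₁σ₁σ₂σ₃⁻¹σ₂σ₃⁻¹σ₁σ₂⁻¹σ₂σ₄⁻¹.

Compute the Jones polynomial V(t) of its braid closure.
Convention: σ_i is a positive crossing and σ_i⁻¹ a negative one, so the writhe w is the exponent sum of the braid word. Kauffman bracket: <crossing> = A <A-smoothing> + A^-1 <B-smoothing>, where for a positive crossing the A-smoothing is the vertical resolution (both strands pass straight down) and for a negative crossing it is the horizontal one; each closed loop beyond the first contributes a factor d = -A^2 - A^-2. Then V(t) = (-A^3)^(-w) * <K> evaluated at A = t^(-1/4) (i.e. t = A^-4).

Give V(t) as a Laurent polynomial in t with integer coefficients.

The presented braid s2^-1 s1 s1 s1 s2 s3^-1 s2 s3^-1 s1 s2^-1 s2 s4^-1 on 5 strands reduces by inverse Markov moves (closure unchanged at each step):
  Destabilize: the word has the form β·s4^-1 where s4^-1 occurs only as the final letter (β ∈ B_4); drop it and the last strand → 4 strands.
  Deconjugate: the word is γ·β·γ⁻¹ with γ = s2^-1 (prefix) and γ⁻¹ = s2 (suffix); strip both.
Reduced to β = s1 s1 s1 s2 s3^-1 s2 s3^-1 s1 s2^-1 on 4 strands, 9 crossings.
Compute on β:
Braid: s1 s1 s1 s2 s3^-1 s2 s3^-1 s1 s2^-1 on 4 strands, 9 crossings.
Writhe w = (#positive) - (#negative) = 6 - 3 = 3.
Enumerate smoothing states for the bracket polynomial. There are 2^9 = 512 states.
Smooth each crossing (0=||, 1=⌣⌢); contribution A^(Σ sign_k(1-2s_k)) * d^(L-1).
Tabulate the states by total A-exponent and number of loops L (A-exp: L × count):
  A^9: L=3 ×1
  A^7: L=2 ×7, L=4 ×2
  A^5: L=1 ×12, L=3 ×24
  A^3: L=2 ×66, L=4 ×18
  A^1: L=1 ×35, L=3 ×84, L=5 ×7
  A^-1: L=2 ×73, L=4 ×52, L=6 ×1
  A^-3: L=3 ×68, L=5 ×16
  A^-5: L=4 ×34, L=6 ×2
  A^-7: L=5 ×9
  A^-9: L=6 ×1
Each group contributes A^e * Σ count * d^(L-1):
Powers of d = -A^2 - A^-2: d^2 = A^4 + 2 + A^-4; d^3 = -A^6 - 3*A^2 - 3*A^-2 - A^-6; d^4 = A^8 + 4*A^4 + 6 + 4*A^-4 + A^-8; d^5 = -A^10 - 5*A^6 - 10*A^2 - 10*A^-2 - 5*A^-6 - A^-10.
  A^9 * (d^2) = A^13 + 2*A^9 + A^5
  A^7 * (7*d + 2*d^3) = -2*A^13 - 13*A^9 - 13*A^5 - 2*A
  A^5 * (12 + 24*d^2) = 24*A^9 + 60*A^5 + 24*A
  A^3 * (66*d + 18*d^3) = -18*A^9 - 120*A^5 - 120*A - 18*A^-3
  A^1 * (35 + 84*d^2 + 7*d^4) = 7*A^9 + 112*A^5 + 245*A + 112*A^-3 + 7*A^-7
  A^-1 * (73*d + 52*d^3 + d^5) = -A^9 - 57*A^5 - 239*A - 239*A^-3 - 57*A^-7 - A^-11
  A^-3 * (68*d^2 + 16*d^4) = 16*A^5 + 132*A + 232*A^-3 + 132*A^-7 + 16*A^-11
  A^-5 * (34*d^3 + 2*d^5) = -2*A^5 - 44*A - 122*A^-3 - 122*A^-7 - 44*A^-11 - 2*A^-15
  A^-7 * (9*d^4) = 9*A + 36*A^-3 + 54*A^-7 + 36*A^-11 + 9*A^-15
  A^-9 * (d^5) = -A - 5*A^-3 - 10*A^-7 - 10*A^-11 - 5*A^-15 - A^-19
Summing the groups: <K> = -A^13 + A^9 - 3*A^5 + 4*A - 4*A^-3 + 4*A^-7 - 3*A^-11 + 2*A^-15 - A^-19
Normalise by the writhe: (-A^3)^(-w) = (-A^3)^(-3) = -A^-9, so f(A) = -A^-9 * <K> = A^4 - 1 + 3*A^-4 - 4*A^-8 + 4*A^-12 - 4*A^-16 + 3*A^-20 - 2*A^-24 + A^-28.
Substitute A = t^(-1/4), i.e. A^e → t^(-e/4): V(t) = t^7 - 2*t^6 + 3*t^5 - 4*t^4 + 4*t^3 - 4*t^2 + 3*t - 1 + t^-1

Answer: t^7 - 2*t^6 + 3*t^5 - 4*t^4 + 4*t^3 - 4*t^2 + 3*t - 1 + t^-1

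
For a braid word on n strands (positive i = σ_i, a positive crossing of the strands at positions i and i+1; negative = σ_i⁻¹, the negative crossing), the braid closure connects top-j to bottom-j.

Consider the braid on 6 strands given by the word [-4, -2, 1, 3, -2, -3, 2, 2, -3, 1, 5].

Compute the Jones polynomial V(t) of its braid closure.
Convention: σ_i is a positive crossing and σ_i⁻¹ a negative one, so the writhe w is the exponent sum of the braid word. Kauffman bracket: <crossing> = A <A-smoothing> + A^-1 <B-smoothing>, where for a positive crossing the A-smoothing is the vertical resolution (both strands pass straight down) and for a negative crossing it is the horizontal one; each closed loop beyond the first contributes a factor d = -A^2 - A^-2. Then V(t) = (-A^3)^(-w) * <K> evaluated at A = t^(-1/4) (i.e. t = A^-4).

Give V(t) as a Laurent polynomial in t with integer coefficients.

t^3 - t^2 + t - 1 + t^-1 - t^-2 + t^-3

Derivation:
The presented braid s4^-1 s2^-1 s1 s3 s2^-1 s3^-1 s2 s2 s3^-1 s1 s5 on 6 strands reduces by inverse Markov moves (closure unchanged at each step):
  Destabilize: the word has the form β·s5 where s5 occurs only as the final letter (β ∈ B_5); drop it and the last strand → 5 strands.
Reduced to β = s4^-1 s2^-1 s1 s3 s2^-1 s3^-1 s2 s2 s3^-1 s1 on 5 strands, 10 crossings.
Compute on β:
Braid: s4^-1 s2^-1 s1 s3 s2^-1 s3^-1 s2 s2 s3^-1 s1 on 5 strands, 10 crossings.
Writhe w = (#positive) - (#negative) = 5 - 5 = 0.
Enumerate smoothing states for the bracket polynomial. There are 2^10 = 1024 states.
Each crossing splits two ways (0=vertical, 1=horizontal). The state's weight is A^(#A-smoothings - #B-smoothings) * d^(loops - 1).
Tabulate the states by total A-exponent and number of loops L (A-exp: L × count):
  A^10: L=4 ×1
  A^8: L=3 ×9, L=5 ×1
  A^6: L=2 ×27, L=4 ×18
  A^4: L=1 ×28, L=3 ×78, L=5 ×14
  A^2: L=2 ×116, L=4 ×88, L=6 ×6
  A^0: L=1 ×27, L=3 ×178, L=5 ×46, L=7 ×1
  A^-2: L=2 ×78, L=4 ×123, L=6 ×9
  A^-4: L=1 ×6, L=3 ×78, L=5 ×36
  A^-6: L=2 ×11, L=4 ×31, L=6 ×3
  A^-8: L=3 ×6, L=5 ×4
  A^-10: L=4 ×1
Each group contributes A^e * Σ count * d^(L-1):
Powers of d = -A^2 - A^-2: d^2 = A^4 + 2 + A^-4; d^3 = -A^6 - 3*A^2 - 3*A^-2 - A^-6; d^4 = A^8 + 4*A^4 + 6 + 4*A^-4 + A^-8; d^5 = -A^10 - 5*A^6 - 10*A^2 - 10*A^-2 - 5*A^-6 - A^-10; d^6 = A^12 + 6*A^8 + 15*A^4 + 20 + 15*A^-4 + 6*A^-8 + A^-12.
  A^10 * (d^3) = -A^16 - 3*A^12 - 3*A^8 - A^4
  A^8 * (9*d^2 + d^4) = A^16 + 13*A^12 + 24*A^8 + 13*A^4 + 1
  A^6 * (27*d + 18*d^3) = -18*A^12 - 81*A^8 - 81*A^4 - 18
  A^4 * (28 + 78*d^2 + 14*d^4) = 14*A^12 + 134*A^8 + 268*A^4 + 134 + 14*A^-4
  A^2 * (116*d + 88*d^3 + 6*d^5) = -6*A^12 - 118*A^8 - 440*A^4 - 440 - 118*A^-4 - 6*A^-8
  A^0 * (27 + 178*d^2 + 46*d^4 + d^6) = A^12 + 52*A^8 + 377*A^4 + 679 + 377*A^-4 + 52*A^-8 + A^-12
  A^-2 * (78*d + 123*d^3 + 9*d^5) = -9*A^8 - 168*A^4 - 537 - 537*A^-4 - 168*A^-8 - 9*A^-12
  A^-4 * (6 + 78*d^2 + 36*d^4) = 36*A^4 + 222 + 378*A^-4 + 222*A^-8 + 36*A^-12
  A^-6 * (11*d + 31*d^3 + 3*d^5) = -3*A^4 - 46 - 134*A^-4 - 134*A^-8 - 46*A^-12 - 3*A^-16
  A^-8 * (6*d^2 + 4*d^4) = 4 + 22*A^-4 + 36*A^-8 + 22*A^-12 + 4*A^-16
  A^-10 * (d^3) = -A^-4 - 3*A^-8 - 3*A^-12 - A^-16
Summing the groups: <K> = A^12 - A^8 + A^4 - 1 + A^-4 - A^-8 + A^-12
Normalise by the writhe: (-A^3)^(-w) = (-A^3)^(0) = 1, so f(A) = 1 * <K> = A^12 - A^8 + A^4 - 1 + A^-4 - A^-8 + A^-12.
Substitute A = t^(-1/4), i.e. A^e → t^(-e/4): V(t) = t^3 - t^2 + t - 1 + t^-1 - t^-2 + t^-3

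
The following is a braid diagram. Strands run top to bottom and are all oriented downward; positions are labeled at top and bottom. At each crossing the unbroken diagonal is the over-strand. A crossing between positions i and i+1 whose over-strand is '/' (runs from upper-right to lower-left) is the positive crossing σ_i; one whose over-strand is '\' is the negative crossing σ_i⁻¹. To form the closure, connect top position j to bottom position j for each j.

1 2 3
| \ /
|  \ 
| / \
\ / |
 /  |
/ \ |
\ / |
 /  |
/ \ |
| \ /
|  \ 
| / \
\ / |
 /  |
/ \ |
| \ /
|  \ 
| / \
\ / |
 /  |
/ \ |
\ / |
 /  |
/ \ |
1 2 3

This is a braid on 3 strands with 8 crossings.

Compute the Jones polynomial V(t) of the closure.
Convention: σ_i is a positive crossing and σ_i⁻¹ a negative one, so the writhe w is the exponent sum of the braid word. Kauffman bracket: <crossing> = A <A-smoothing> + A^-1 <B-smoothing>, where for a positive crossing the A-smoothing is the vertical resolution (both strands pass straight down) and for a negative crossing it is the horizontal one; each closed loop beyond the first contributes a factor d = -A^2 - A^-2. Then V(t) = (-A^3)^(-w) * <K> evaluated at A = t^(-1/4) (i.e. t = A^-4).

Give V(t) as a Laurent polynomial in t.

Reading the diagram top to bottom ('/'-over between positions i,i+1 = s_i, '\'-over = s_i^-1): braid word = s2^-1 s1 s1 s2^-1 s1 s2^-1 s1 s1.
Braid: s2^-1 s1 s1 s2^-1 s1 s2^-1 s1 s1 on 3 strands, 8 crossings.
Writhe w = (#positive) - (#negative) = 5 - 3 = 2.
State-sum expansion of <K>. There are 2^8 = 256 states.
Smooth each crossing (0=||, 1=⌣⌢); contribution A^(Σ sign_k(1-2s_k)) * d^(L-1).
Tabulate the states by total A-exponent and number of loops L (A-exp: L × count):
  A^8: L=4 ×1
  A^6: L=3 ×8
  A^4: L=2 ×26, L=4 ×2
  A^2: L=1 ×35, L=3 ×21
  A^0: L=2 ×63, L=4 ×7
  A^-2: L=3 ×55, L=5 ×1
  A^-4: L=4 ×28
  A^-6: L=5 ×8
  A^-8: L=6 ×1
Each group contributes A^e * Σ count * d^(L-1):
Powers of d = -A^2 - A^-2: d^2 = A^4 + 2 + A^-4; d^3 = -A^6 - 3*A^2 - 3*A^-2 - A^-6; d^4 = A^8 + 4*A^4 + 6 + 4*A^-4 + A^-8; d^5 = -A^10 - 5*A^6 - 10*A^2 - 10*A^-2 - 5*A^-6 - A^-10.
  A^8 * (d^3) = -A^14 - 3*A^10 - 3*A^6 - A^2
  A^6 * (8*d^2) = 8*A^10 + 16*A^6 + 8*A^2
  A^4 * (26*d + 2*d^3) = -2*A^10 - 32*A^6 - 32*A^2 - 2*A^-2
  A^2 * (35 + 21*d^2) = 21*A^6 + 77*A^2 + 21*A^-2
  A^0 * (63*d + 7*d^3) = -7*A^6 - 84*A^2 - 84*A^-2 - 7*A^-6
  A^-2 * (55*d^2 + d^4) = A^6 + 59*A^2 + 116*A^-2 + 59*A^-6 + A^-10
  A^-4 * (28*d^3) = -28*A^2 - 84*A^-2 - 84*A^-6 - 28*A^-10
  A^-6 * (8*d^4) = 8*A^2 + 32*A^-2 + 48*A^-6 + 32*A^-10 + 8*A^-14
  A^-8 * (d^5) = -A^2 - 5*A^-2 - 10*A^-6 - 10*A^-10 - 5*A^-14 - A^-18
Summing the groups: <K> = -A^14 + 3*A^10 - 4*A^6 + 6*A^2 - 6*A^-2 + 6*A^-6 - 5*A^-10 + 3*A^-14 - A^-18
Normalise by the writhe: (-A^3)^(-w) = (-A^3)^(-2) = A^-6, so f(A) = A^-6 * <K> = -A^8 + 3*A^4 - 4 + 6*A^-4 - 6*A^-8 + 6*A^-12 - 5*A^-16 + 3*A^-20 - A^-24.
Substitute A = t^(-1/4), i.e. A^e → t^(-e/4): V(t) = -t^6 + 3*t^5 - 5*t^4 + 6*t^3 - 6*t^2 + 6*t - 4 + 3*t^-1 - t^-2

Answer: -t^6 + 3*t^5 - 5*t^4 + 6*t^3 - 6*t^2 + 6*t - 4 + 3*t^-1 - t^-2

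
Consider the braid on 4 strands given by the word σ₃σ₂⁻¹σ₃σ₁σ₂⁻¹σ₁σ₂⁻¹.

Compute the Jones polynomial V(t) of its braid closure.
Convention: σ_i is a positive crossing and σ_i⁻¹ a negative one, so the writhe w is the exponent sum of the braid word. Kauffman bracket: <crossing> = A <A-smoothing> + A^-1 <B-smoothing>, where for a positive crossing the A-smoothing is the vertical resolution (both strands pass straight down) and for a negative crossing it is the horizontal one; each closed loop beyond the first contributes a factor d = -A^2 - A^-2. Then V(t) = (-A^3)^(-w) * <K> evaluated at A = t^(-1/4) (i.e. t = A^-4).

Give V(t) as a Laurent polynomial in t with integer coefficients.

t^4 - 2*t^3 + 3*t^2 - 4*t + 4 - 3*t^-1 + 3*t^-2 - t^-3

Derivation:
Braid: s3 s2^-1 s3 s1 s2^-1 s1 s2^-1 on 4 strands, 7 crossings.
Writhe w = (#positive) - (#negative) = 4 - 3 = 1.
State-sum expansion of <K>. There are 2^7 = 128 states.
Smooth each crossing (0=||, 1=⌣⌢); contribution A^(Σ sign_k(1-2s_k)) * d^(L-1).
Tabulate the states by total A-exponent and number of loops L (A-exp: L × count):
  A^7: L=5 ×1
  A^5: L=4 ×7
  A^3: L=3 ×21
  A^1: L=2 ×32, L=4 ×3
  A^-1: L=1 ×21, L=3 ×14
  A^-3: L=2 ×19, L=4 ×2
  A^-5: L=3 ×7
  A^-7: L=4 ×1
Each group contributes A^e * Σ count * d^(L-1):
Powers of d = -A^2 - A^-2: d^2 = A^4 + 2 + A^-4; d^3 = -A^6 - 3*A^2 - 3*A^-2 - A^-6; d^4 = A^8 + 4*A^4 + 6 + 4*A^-4 + A^-8.
  A^7 * (d^4) = A^15 + 4*A^11 + 6*A^7 + 4*A^3 + A^-1
  A^5 * (7*d^3) = -7*A^11 - 21*A^7 - 21*A^3 - 7*A^-1
  A^3 * (21*d^2) = 21*A^7 + 42*A^3 + 21*A^-1
  A^1 * (32*d + 3*d^3) = -3*A^7 - 41*A^3 - 41*A^-1 - 3*A^-5
  A^-1 * (21 + 14*d^2) = 14*A^3 + 49*A^-1 + 14*A^-5
  A^-3 * (19*d + 2*d^3) = -2*A^3 - 25*A^-1 - 25*A^-5 - 2*A^-9
  A^-5 * (7*d^2) = 7*A^-1 + 14*A^-5 + 7*A^-9
  A^-7 * (d^3) = -A^-1 - 3*A^-5 - 3*A^-9 - A^-13
Summing the groups: <K> = A^15 - 3*A^11 + 3*A^7 - 4*A^3 + 4*A^-1 - 3*A^-5 + 2*A^-9 - A^-13
Normalise by the writhe: (-A^3)^(-w) = (-A^3)^(-1) = -A^-3, so f(A) = -A^-3 * <K> = -A^12 + 3*A^8 - 3*A^4 + 4 - 4*A^-4 + 3*A^-8 - 2*A^-12 + A^-16.
Substitute A = t^(-1/4), i.e. A^e → t^(-e/4): V(t) = t^4 - 2*t^3 + 3*t^2 - 4*t + 4 - 3*t^-1 + 3*t^-2 - t^-3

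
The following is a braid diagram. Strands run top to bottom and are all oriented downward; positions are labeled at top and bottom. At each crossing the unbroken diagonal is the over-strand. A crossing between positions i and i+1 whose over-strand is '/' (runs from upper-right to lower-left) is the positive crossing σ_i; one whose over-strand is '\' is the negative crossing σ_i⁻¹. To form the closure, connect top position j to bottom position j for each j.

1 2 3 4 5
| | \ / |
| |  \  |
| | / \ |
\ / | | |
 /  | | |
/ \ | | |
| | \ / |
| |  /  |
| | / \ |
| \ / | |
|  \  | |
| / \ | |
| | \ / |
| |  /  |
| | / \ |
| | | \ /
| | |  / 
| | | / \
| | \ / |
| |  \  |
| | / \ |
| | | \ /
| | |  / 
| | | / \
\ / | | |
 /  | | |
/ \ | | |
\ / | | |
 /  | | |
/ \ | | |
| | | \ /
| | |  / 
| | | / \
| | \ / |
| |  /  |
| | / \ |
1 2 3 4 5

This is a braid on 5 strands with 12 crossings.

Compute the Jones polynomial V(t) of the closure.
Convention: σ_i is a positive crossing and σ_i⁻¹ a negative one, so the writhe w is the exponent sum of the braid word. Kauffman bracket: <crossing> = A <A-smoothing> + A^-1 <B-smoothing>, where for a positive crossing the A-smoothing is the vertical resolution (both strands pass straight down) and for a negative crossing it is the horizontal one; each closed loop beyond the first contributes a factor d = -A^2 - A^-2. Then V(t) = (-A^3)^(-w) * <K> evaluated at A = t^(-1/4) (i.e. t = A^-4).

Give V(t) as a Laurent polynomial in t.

Reading the diagram top to bottom ('/'-over between positions i,i+1 = s_i, '\'-over = s_i^-1): braid word = s3^-1 s1 s3 s2^-1 s3 s4 s3^-1 s4 s1 s1 s4 s3.
The presented braid s3^-1 s1 s3 s2^-1 s3 s4 s3^-1 s4 s1 s1 s4 s3 on 5 strands reduces by inverse Markov moves (closure unchanged at each step):
  Deconjugate: the word is γ·β·γ⁻¹ with γ = s3^-1 (prefix) and γ⁻¹ = s3 (suffix); strip both.
Reduced to β = s1 s3 s2^-1 s3 s4 s3^-1 s4 s1 s1 s4 on 5 strands, 10 crossings.
Compute on β:
Braid: s1 s3 s2^-1 s3 s4 s3^-1 s4 s1 s1 s4 on 5 strands, 10 crossings.
Writhe w = (#positive) - (#negative) = 8 - 2 = 6.
Enumerate smoothing states for the bracket polynomial. There are 2^10 = 1024 states.
Smooth each crossing (0=||, 1=⌣⌢); contribution A^(Σ sign_k(1-2s_k)) * d^(L-1).
Tabulate the states by total A-exponent and number of loops L (A-exp: L × count):
  A^10: L=3 ×1
  A^8: L=2 ×6, L=4 ×4
  A^6: L=1 ×9, L=3 ×32, L=5 ×4
  A^4: L=2 ×70, L=4 ×49, L=6 ×1
  A^2: L=1 ×30, L=3 ×149, L=5 ×31
  A^0: L=2 ×99, L=4 ×144, L=6 ×9
  A^-2: L=3 ×136, L=5 ×73, L=7 ×1
  A^-4: L=4 ×101, L=6 ×19
  A^-6: L=5 ×43, L=7 ×2
  A^-8: L=6 ×10
  A^-10: L=7 ×1
Each group contributes A^e * Σ count * d^(L-1):
Powers of d = -A^2 - A^-2: d^2 = A^4 + 2 + A^-4; d^3 = -A^6 - 3*A^2 - 3*A^-2 - A^-6; d^4 = A^8 + 4*A^4 + 6 + 4*A^-4 + A^-8; d^5 = -A^10 - 5*A^6 - 10*A^2 - 10*A^-2 - 5*A^-6 - A^-10; d^6 = A^12 + 6*A^8 + 15*A^4 + 20 + 15*A^-4 + 6*A^-8 + A^-12.
  A^10 * (d^2) = A^14 + 2*A^10 + A^6
  A^8 * (6*d + 4*d^3) = -4*A^14 - 18*A^10 - 18*A^6 - 4*A^2
  A^6 * (9 + 32*d^2 + 4*d^4) = 4*A^14 + 48*A^10 + 97*A^6 + 48*A^2 + 4*A^-2
  A^4 * (70*d + 49*d^3 + d^5) = -A^14 - 54*A^10 - 227*A^6 - 227*A^2 - 54*A^-2 - A^-6
  A^2 * (30 + 149*d^2 + 31*d^4) = 31*A^10 + 273*A^6 + 514*A^2 + 273*A^-2 + 31*A^-6
  A^0 * (99*d + 144*d^3 + 9*d^5) = -9*A^10 - 189*A^6 - 621*A^2 - 621*A^-2 - 189*A^-6 - 9*A^-10
  A^-2 * (136*d^2 + 73*d^4 + d^6) = A^10 + 79*A^6 + 443*A^2 + 730*A^-2 + 443*A^-6 + 79*A^-10 + A^-14
  A^-4 * (101*d^3 + 19*d^5) = -19*A^6 - 196*A^2 - 493*A^-2 - 493*A^-6 - 196*A^-10 - 19*A^-14
  A^-6 * (43*d^4 + 2*d^6) = 2*A^6 + 55*A^2 + 202*A^-2 + 298*A^-6 + 202*A^-10 + 55*A^-14 + 2*A^-18
  A^-8 * (10*d^5) = -10*A^2 - 50*A^-2 - 100*A^-6 - 100*A^-10 - 50*A^-14 - 10*A^-18
  A^-10 * (d^6) = A^2 + 6*A^-2 + 15*A^-6 + 20*A^-10 + 15*A^-14 + 6*A^-18 + A^-22
Summing the groups: <K> = A^10 - A^6 + 3*A^2 - 3*A^-2 + 4*A^-6 - 4*A^-10 + 2*A^-14 - 2*A^-18 + A^-22
Normalise by the writhe: (-A^3)^(-w) = (-A^3)^(-6) = A^-18, so f(A) = A^-18 * <K> = A^-8 - A^-12 + 3*A^-16 - 3*A^-20 + 4*A^-24 - 4*A^-28 + 2*A^-32 - 2*A^-36 + A^-40.
Substitute A = t^(-1/4), i.e. A^e → t^(-e/4): V(t) = t^10 - 2*t^9 + 2*t^8 - 4*t^7 + 4*t^6 - 3*t^5 + 3*t^4 - t^3 + t^2

Answer: t^10 - 2*t^9 + 2*t^8 - 4*t^7 + 4*t^6 - 3*t^5 + 3*t^4 - t^3 + t^2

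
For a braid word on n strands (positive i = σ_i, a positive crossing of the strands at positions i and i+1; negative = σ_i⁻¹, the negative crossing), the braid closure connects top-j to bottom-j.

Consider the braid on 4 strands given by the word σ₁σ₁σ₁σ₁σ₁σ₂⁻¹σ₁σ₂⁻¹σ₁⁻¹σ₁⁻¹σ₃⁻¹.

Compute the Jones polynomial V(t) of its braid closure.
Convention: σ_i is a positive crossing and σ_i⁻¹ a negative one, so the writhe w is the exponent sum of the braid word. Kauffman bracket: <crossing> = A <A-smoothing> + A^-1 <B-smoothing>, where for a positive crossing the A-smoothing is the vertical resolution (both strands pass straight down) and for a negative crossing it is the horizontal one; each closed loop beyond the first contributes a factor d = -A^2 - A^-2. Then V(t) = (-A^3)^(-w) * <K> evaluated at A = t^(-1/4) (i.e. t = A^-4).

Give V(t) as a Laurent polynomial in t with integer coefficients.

The presented braid s1 s1 s1 s1 s1 s2^-1 s1 s2^-1 s1^-1 s1^-1 s3^-1 on 4 strands reduces by inverse Markov moves (closure unchanged at each step):
  Destabilize: the word has the form β·s3^-1 where s3^-1 occurs only as the final letter (β ∈ B_3); drop it and the last strand → 3 strands.
  Deconjugate: the word is γ·β·γ⁻¹ with γ = s1 s1 (prefix) and γ⁻¹ = s1^-1 s1^-1 (suffix); strip both.
Reduced to β = s1 s1 s1 s2^-1 s1 s2^-1 on 3 strands, 6 crossings.
Compute on β:
Braid: s1 s1 s1 s2^-1 s1 s2^-1 on 3 strands, 6 crossings.
Writhe w = (#positive) - (#negative) = 4 - 2 = 2.
Computing the Kauffman bracket via state sum. There are 2^6 = 64 states.
For each crossing: s=0 is the vertical smoothing, s=1 horizontal. Crossing k contributes A^(sign_k * (1 - 2*s_k)); loop factor d = -A^2 - A^-2.
Tabulate the states by total A-exponent and number of loops L (A-exp: L × count):
  A^6: L=3 ×1
  A^4: L=2 ×6
  A^2: L=1 ×11, L=3 ×4
  A^0: L=2 ×19, L=4 ×1
  A^-2: L=3 ×15
  A^-4: L=4 ×6
  A^-6: L=5 ×1
Each group contributes A^e * Σ count * d^(L-1):
Powers of d = -A^2 - A^-2: d^2 = A^4 + 2 + A^-4; d^3 = -A^6 - 3*A^2 - 3*A^-2 - A^-6; d^4 = A^8 + 4*A^4 + 6 + 4*A^-4 + A^-8.
  A^6 * (d^2) = A^10 + 2*A^6 + A^2
  A^4 * (6*d) = -6*A^6 - 6*A^2
  A^2 * (11 + 4*d^2) = 4*A^6 + 19*A^2 + 4*A^-2
  A^0 * (19*d + d^3) = -A^6 - 22*A^2 - 22*A^-2 - A^-6
  A^-2 * (15*d^2) = 15*A^2 + 30*A^-2 + 15*A^-6
  A^-4 * (6*d^3) = -6*A^2 - 18*A^-2 - 18*A^-6 - 6*A^-10
  A^-6 * (d^4) = A^2 + 4*A^-2 + 6*A^-6 + 4*A^-10 + A^-14
Summing the groups: <K> = A^10 - A^6 + 2*A^2 - 2*A^-2 + 2*A^-6 - 2*A^-10 + A^-14
Normalise by the writhe: (-A^3)^(-w) = (-A^3)^(-2) = A^-6, so f(A) = A^-6 * <K> = A^4 - 1 + 2*A^-4 - 2*A^-8 + 2*A^-12 - 2*A^-16 + A^-20.
Substitute A = t^(-1/4), i.e. A^e → t^(-e/4): V(t) = t^5 - 2*t^4 + 2*t^3 - 2*t^2 + 2*t - 1 + t^-1

Answer: t^5 - 2*t^4 + 2*t^3 - 2*t^2 + 2*t - 1 + t^-1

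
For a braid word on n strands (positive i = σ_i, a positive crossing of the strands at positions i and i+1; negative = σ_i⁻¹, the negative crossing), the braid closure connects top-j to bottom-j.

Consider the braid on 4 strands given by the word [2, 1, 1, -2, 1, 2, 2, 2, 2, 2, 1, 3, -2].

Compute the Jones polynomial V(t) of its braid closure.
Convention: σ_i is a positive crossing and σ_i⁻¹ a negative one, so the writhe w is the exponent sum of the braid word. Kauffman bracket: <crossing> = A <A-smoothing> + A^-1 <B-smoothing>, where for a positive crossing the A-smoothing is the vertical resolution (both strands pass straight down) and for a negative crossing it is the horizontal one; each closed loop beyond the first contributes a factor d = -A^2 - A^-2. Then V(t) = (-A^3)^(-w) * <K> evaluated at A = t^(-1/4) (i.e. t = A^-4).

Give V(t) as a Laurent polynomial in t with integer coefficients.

-t^12 + 2*t^11 - 4*t^10 + 5*t^9 - 5*t^8 + 5*t^7 - 4*t^6 + 3*t^5 - t^4 + t^3

Derivation:
The presented braid s2 s1 s1 s2^-1 s1 s2 s2 s2 s2 s2 s1 s3 s2^-1 on 4 strands reduces by inverse Markov moves (closure unchanged at each step):
  Deconjugate: the word is γ·β·γ⁻¹ with γ = s2 (prefix) and γ⁻¹ = s2^-1 (suffix); strip both.
  Destabilize: the word has the form β·s3 where s3 occurs only as the final letter (β ∈ B_3); drop it and the last strand → 3 strands.
Reduced to β = s1 s1 s2^-1 s1 s2 s2 s2 s2 s2 s1 on 3 strands, 10 crossings.
Compute on β:
Braid: s1 s1 s2^-1 s1 s2 s2 s2 s2 s2 s1 on 3 strands, 10 crossings.
Writhe w = (#positive) - (#negative) = 9 - 1 = 8.
Enumerate smoothing states for the bracket polynomial. There are 2^10 = 1024 states.
For each crossing: s=0 is the vertical smoothing, s=1 horizontal. Crossing k contributes A^(sign_k * (1 - 2*s_k)); loop factor d = -A^2 - A^-2.
Tabulate the states by total A-exponent and number of loops L (A-exp: L × count):
  A^10: L=2 ×1
  A^8: L=1 ×4, L=3 ×6
  A^6: L=2 ×35, L=4 ×10
  A^4: L=1 ×35, L=3 ×75, L=5 ×10
  A^2: L=2 ×115, L=4 ×90, L=6 ×5
  A^0: L=3 ×185, L=5 ×66, L=7 ×1
  A^-2: L=4 ×180, L=6 ×30
  A^-4: L=5 ×112, L=7 ×8
  A^-6: L=6 ×44, L=8 ×1
  A^-8: L=7 ×10
  A^-10: L=8 ×1
Each group contributes A^e * Σ count * d^(L-1):
Powers of d = -A^2 - A^-2: d^2 = A^4 + 2 + A^-4; d^3 = -A^6 - 3*A^2 - 3*A^-2 - A^-6; d^4 = A^8 + 4*A^4 + 6 + 4*A^-4 + A^-8; d^5 = -A^10 - 5*A^6 - 10*A^2 - 10*A^-2 - 5*A^-6 - A^-10; d^6 = A^12 + 6*A^8 + 15*A^4 + 20 + 15*A^-4 + 6*A^-8 + A^-12; d^7 = -A^14 - 7*A^10 - 21*A^6 - 35*A^2 - 35*A^-2 - 21*A^-6 - 7*A^-10 - A^-14.
  A^10 * (d) = -A^12 - A^8
  A^8 * (4 + 6*d^2) = 6*A^12 + 16*A^8 + 6*A^4
  A^6 * (35*d + 10*d^3) = -10*A^12 - 65*A^8 - 65*A^4 - 10
  A^4 * (35 + 75*d^2 + 10*d^4) = 10*A^12 + 115*A^8 + 245*A^4 + 115 + 10*A^-4
  A^2 * (115*d + 90*d^3 + 5*d^5) = -5*A^12 - 115*A^8 - 435*A^4 - 435 - 115*A^-4 - 5*A^-8
  A^0 * (185*d^2 + 66*d^4 + d^6) = A^12 + 72*A^8 + 464*A^4 + 786 + 464*A^-4 + 72*A^-8 + A^-12
  A^-2 * (180*d^3 + 30*d^5) = -30*A^8 - 330*A^4 - 840 - 840*A^-4 - 330*A^-8 - 30*A^-12
  A^-4 * (112*d^4 + 8*d^6) = 8*A^8 + 160*A^4 + 568 + 832*A^-4 + 568*A^-8 + 160*A^-12 + 8*A^-16
  A^-6 * (44*d^5 + d^7) = -A^8 - 51*A^4 - 241 - 475*A^-4 - 475*A^-8 - 241*A^-12 - 51*A^-16 - A^-20
  A^-8 * (10*d^6) = 10*A^4 + 60 + 150*A^-4 + 200*A^-8 + 150*A^-12 + 60*A^-16 + 10*A^-20
  A^-10 * (d^7) = -A^4 - 7 - 21*A^-4 - 35*A^-8 - 35*A^-12 - 21*A^-16 - 7*A^-20 - A^-24
Summing the groups: <K> = A^12 - A^8 + 3*A^4 - 4 + 5*A^-4 - 5*A^-8 + 5*A^-12 - 4*A^-16 + 2*A^-20 - A^-24
Normalise by the writhe: (-A^3)^(-w) = (-A^3)^(-8) = A^-24, so f(A) = A^-24 * <K> = A^-12 - A^-16 + 3*A^-20 - 4*A^-24 + 5*A^-28 - 5*A^-32 + 5*A^-36 - 4*A^-40 + 2*A^-44 - A^-48.
Substitute A = t^(-1/4), i.e. A^e → t^(-e/4): V(t) = -t^12 + 2*t^11 - 4*t^10 + 5*t^9 - 5*t^8 + 5*t^7 - 4*t^6 + 3*t^5 - t^4 + t^3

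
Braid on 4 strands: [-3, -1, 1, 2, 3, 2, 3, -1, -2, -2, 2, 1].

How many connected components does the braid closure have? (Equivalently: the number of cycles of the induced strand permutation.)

Track the strand permutation on 4 strands, starting from identity.
  step 1: s3^-1 swaps positions 3,4 -> [1 2 4 3]
  step 2: s1^-1 swaps positions 1,2 -> [2 1 4 3]
  step 3: s1 swaps positions 1,2 -> [1 2 4 3]
  step 4: s2 swaps positions 2,3 -> [1 4 2 3]
  step 5: s3 swaps positions 3,4 -> [1 4 3 2]
  step 6: s2 swaps positions 2,3 -> [1 3 4 2]
  step 7: s3 swaps positions 3,4 -> [1 3 2 4]
  step 8: s1^-1 swaps positions 1,2 -> [3 1 2 4]
  step 9: s2^-1 swaps positions 2,3 -> [3 2 1 4]
  step 10: s2^-1 swaps positions 2,3 -> [3 1 2 4]
  step 11: s2 swaps positions 2,3 -> [3 2 1 4]
  step 12: s1 swaps positions 1,2 -> [2 3 1 4]
Final permutation (position -> original strand): [2 3 1 4]
Closure components = cycle count of this permutation = 2.

Answer: 2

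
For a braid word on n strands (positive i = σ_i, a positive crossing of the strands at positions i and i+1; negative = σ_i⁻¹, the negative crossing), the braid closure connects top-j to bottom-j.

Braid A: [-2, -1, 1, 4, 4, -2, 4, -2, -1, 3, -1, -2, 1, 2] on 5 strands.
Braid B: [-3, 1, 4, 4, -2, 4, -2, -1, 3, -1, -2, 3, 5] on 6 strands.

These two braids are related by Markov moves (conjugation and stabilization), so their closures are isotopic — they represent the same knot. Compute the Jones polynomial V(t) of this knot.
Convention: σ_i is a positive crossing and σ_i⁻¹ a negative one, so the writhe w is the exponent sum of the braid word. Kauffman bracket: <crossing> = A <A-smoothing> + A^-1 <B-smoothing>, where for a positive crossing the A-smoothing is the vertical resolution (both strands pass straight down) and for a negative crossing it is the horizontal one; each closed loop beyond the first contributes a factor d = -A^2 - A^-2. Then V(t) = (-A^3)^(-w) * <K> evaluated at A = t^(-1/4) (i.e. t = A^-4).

-t^3 + 2*t^2 - 3*t + 4 - 3*t^-1 + 4*t^-2 - 2*t^-3 + t^-4 - t^-5

Derivation:
Markov-equivalent braids have isotopic closures, hence identical knot invariants. Strip the Markov moves from each word to reach a common short braid β, then compute V(t) once on β.
Braid A: s2^-1 s1^-1 s1 s4 s4 s2^-1 s4 s2^-1 s1^-1 s3 s1^-1 s2^-1 s1 s2 on 5 strands reduces by inverse Markov moves (closure unchanged at each step):
  Deconjugate: the word is γ·β·γ⁻¹ with γ = s2^-1 s1^-1 (prefix) and γ⁻¹ = s1 s2 (suffix); strip both.
Reduced to β = s1 s4 s4 s2^-1 s4 s2^-1 s1^-1 s3 s1^-1 s2^-1 on 5 strands, 10 crossings.
Braid B: s3^-1 s1 s4 s4 s2^-1 s4 s2^-1 s1^-1 s3 s1^-1 s2^-1 s3 s5 on 6 strands reduces by inverse Markov moves (closure unchanged at each step):
  Destabilize: the word has the form β·s5 where s5 occurs only as the final letter (β ∈ B_5); drop it and the last strand → 5 strands.
  Deconjugate: the word is γ·β·γ⁻¹ with γ = s3^-1 (prefix) and γ⁻¹ = s3 (suffix); strip both.
Reduced to β = s1 s4 s4 s2^-1 s4 s2^-1 s1^-1 s3 s1^-1 s2^-1 on 5 strands, 10 crossings.
Both give the same β = s1 s4 s4 s2^-1 s4 s2^-1 s1^-1 s3 s1^-1 s2^-1 on 5 strands, so one state sum suffices:
Braid: s1 s4 s4 s2^-1 s4 s2^-1 s1^-1 s3 s1^-1 s2^-1 on 5 strands, 10 crossings.
Writhe w = (#positive) - (#negative) = 5 - 5 = 0.
State-sum expansion of <K>. There are 2^10 = 1024 states.
Smooth each crossing (0=||, 1=⌣⌢); contribution A^(Σ sign_k(1-2s_k)) * d^(L-1).
Tabulate the states by total A-exponent and number of loops L (A-exp: L × count):
  A^10: L=6 ×1
  A^8: L=5 ×10
  A^6: L=4 ×40, L=6 ×5
  A^4: L=3 ×80, L=5 ×39, L=7 ×1
  A^2: L=2 ×79, L=4 ×117, L=6 ×14
  A^0: L=1 ×30, L=3 ×158, L=5 ×62, L=7 ×2
  A^-2: L=2 ×84, L=4 ×111, L=6 ×15
  A^-4: L=1 ×9, L=3 ×74, L=5 ×36, L=7 ×1
  A^-6: L=2 ×12, L=4 ×29, L=6 ×4
  A^-8: L=3 ×6, L=5 ×4
  A^-10: L=4 ×1
Each group contributes A^e * Σ count * d^(L-1):
Powers of d = -A^2 - A^-2: d^2 = A^4 + 2 + A^-4; d^3 = -A^6 - 3*A^2 - 3*A^-2 - A^-6; d^4 = A^8 + 4*A^4 + 6 + 4*A^-4 + A^-8; d^5 = -A^10 - 5*A^6 - 10*A^2 - 10*A^-2 - 5*A^-6 - A^-10; d^6 = A^12 + 6*A^8 + 15*A^4 + 20 + 15*A^-4 + 6*A^-8 + A^-12.
  A^10 * (d^5) = -A^20 - 5*A^16 - 10*A^12 - 10*A^8 - 5*A^4 - 1
  A^8 * (10*d^4) = 10*A^16 + 40*A^12 + 60*A^8 + 40*A^4 + 10
  A^6 * (40*d^3 + 5*d^5) = -5*A^16 - 65*A^12 - 170*A^8 - 170*A^4 - 65 - 5*A^-4
  A^4 * (80*d^2 + 39*d^4 + d^6) = A^16 + 45*A^12 + 251*A^8 + 414*A^4 + 251 + 45*A^-4 + A^-8
  A^2 * (79*d + 117*d^3 + 14*d^5) = -14*A^12 - 187*A^8 - 570*A^4 - 570 - 187*A^-4 - 14*A^-8
  A^0 * (30 + 158*d^2 + 62*d^4 + 2*d^6) = 2*A^12 + 74*A^8 + 436*A^4 + 758 + 436*A^-4 + 74*A^-8 + 2*A^-12
  A^-2 * (84*d + 111*d^3 + 15*d^5) = -15*A^8 - 186*A^4 - 567 - 567*A^-4 - 186*A^-8 - 15*A^-12
  A^-4 * (9 + 74*d^2 + 36*d^4 + d^6) = A^8 + 42*A^4 + 233 + 393*A^-4 + 233*A^-8 + 42*A^-12 + A^-16
  A^-6 * (12*d + 29*d^3 + 4*d^5) = -4*A^4 - 49 - 139*A^-4 - 139*A^-8 - 49*A^-12 - 4*A^-16
  A^-8 * (6*d^2 + 4*d^4) = 4 + 22*A^-4 + 36*A^-8 + 22*A^-12 + 4*A^-16
  A^-10 * (d^3) = -A^-4 - 3*A^-8 - 3*A^-12 - A^-16
Summing the groups: <K> = -A^20 + A^16 - 2*A^12 + 4*A^8 - 3*A^4 + 4 - 3*A^-4 + 2*A^-8 - A^-12
Normalise by the writhe: (-A^3)^(-w) = (-A^3)^(0) = 1, so f(A) = 1 * <K> = -A^20 + A^16 - 2*A^12 + 4*A^8 - 3*A^4 + 4 - 3*A^-4 + 2*A^-8 - A^-12.
Substitute A = t^(-1/4), i.e. A^e → t^(-e/4): V(t) = -t^3 + 2*t^2 - 3*t + 4 - 3*t^-1 + 4*t^-2 - 2*t^-3 + t^-4 - t^-5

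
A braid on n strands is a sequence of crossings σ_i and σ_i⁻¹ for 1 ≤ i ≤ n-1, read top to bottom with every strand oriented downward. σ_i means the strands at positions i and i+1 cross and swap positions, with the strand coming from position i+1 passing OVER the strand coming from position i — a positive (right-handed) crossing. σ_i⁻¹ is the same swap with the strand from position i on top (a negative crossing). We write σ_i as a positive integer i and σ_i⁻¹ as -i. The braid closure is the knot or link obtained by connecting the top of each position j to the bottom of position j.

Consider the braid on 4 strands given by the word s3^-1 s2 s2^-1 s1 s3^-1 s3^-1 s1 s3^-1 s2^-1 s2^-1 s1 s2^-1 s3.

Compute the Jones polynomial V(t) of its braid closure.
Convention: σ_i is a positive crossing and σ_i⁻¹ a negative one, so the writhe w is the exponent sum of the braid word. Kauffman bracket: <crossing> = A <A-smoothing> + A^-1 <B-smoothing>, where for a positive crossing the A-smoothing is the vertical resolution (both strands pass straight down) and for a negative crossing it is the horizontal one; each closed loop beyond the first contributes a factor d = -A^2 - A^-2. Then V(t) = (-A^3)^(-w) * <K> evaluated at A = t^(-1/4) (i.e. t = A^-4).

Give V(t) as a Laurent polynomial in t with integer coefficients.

-t^2 + 2*t - 3 + 6*t^-1 - 6*t^-2 + 7*t^-3 - 6*t^-4 + 4*t^-5 - 3*t^-6 + t^-7

Derivation:
The presented braid s3^-1 s2 s2^-1 s1 s3^-1 s3^-1 s1 s3^-1 s2^-1 s2^-1 s1 s2^-1 s3 on 4 strands reduces by inverse Markov moves (closure unchanged at each step):
  Deconjugate: the word is γ·β·γ⁻¹ with γ = s3^-1 s2 (prefix) and γ⁻¹ = s2^-1 s3 (suffix); strip both.
Reduced to β = s2^-1 s1 s3^-1 s3^-1 s1 s3^-1 s2^-1 s2^-1 s1 on 4 strands, 9 crossings.
Compute on β:
Braid: s2^-1 s1 s3^-1 s3^-1 s1 s3^-1 s2^-1 s2^-1 s1 on 4 strands, 9 crossings.
Writhe w = (#positive) - (#negative) = 3 - 6 = -3.
Enumerate smoothing states for the bracket polynomial. There are 2^9 = 512 states.
For each crossing: s=0 is the vertical smoothing, s=1 horizontal. Crossing k contributes A^(sign_k * (1 - 2*s_k)); loop factor d = -A^2 - A^-2.
Tabulate the states by total A-exponent and number of loops L (A-exp: L × count):
  A^9: L=6 ×1
  A^7: L=5 ×9
  A^5: L=4 ×35, L=6 ×1
  A^3: L=3 ×73, L=5 ×11
  A^1: L=2 ×81, L=4 ×44, L=6 ×1
  A^-1: L=1 ×39, L=3 ×77, L=5 ×10
  A^-3: L=2 ×55, L=4 ×28, L=6 ×1
  A^-5: L=3 ×32, L=5 ×4
  A^-7: L=4 ×9
  A^-9: L=5 ×1
Each group contributes A^e * Σ count * d^(L-1):
Powers of d = -A^2 - A^-2: d^2 = A^4 + 2 + A^-4; d^3 = -A^6 - 3*A^2 - 3*A^-2 - A^-6; d^4 = A^8 + 4*A^4 + 6 + 4*A^-4 + A^-8; d^5 = -A^10 - 5*A^6 - 10*A^2 - 10*A^-2 - 5*A^-6 - A^-10.
  A^9 * (d^5) = -A^19 - 5*A^15 - 10*A^11 - 10*A^7 - 5*A^3 - A^-1
  A^7 * (9*d^4) = 9*A^15 + 36*A^11 + 54*A^7 + 36*A^3 + 9*A^-1
  A^5 * (35*d^3 + d^5) = -A^15 - 40*A^11 - 115*A^7 - 115*A^3 - 40*A^-1 - A^-5
  A^3 * (73*d^2 + 11*d^4) = 11*A^11 + 117*A^7 + 212*A^3 + 117*A^-1 + 11*A^-5
  A^1 * (81*d + 44*d^3 + d^5) = -A^11 - 49*A^7 - 223*A^3 - 223*A^-1 - 49*A^-5 - A^-9
  A^-1 * (39 + 77*d^2 + 10*d^4) = 10*A^7 + 117*A^3 + 253*A^-1 + 117*A^-5 + 10*A^-9
  A^-3 * (55*d + 28*d^3 + d^5) = -A^7 - 33*A^3 - 149*A^-1 - 149*A^-5 - 33*A^-9 - A^-13
  A^-5 * (32*d^2 + 4*d^4) = 4*A^3 + 48*A^-1 + 88*A^-5 + 48*A^-9 + 4*A^-13
  A^-7 * (9*d^3) = -9*A^-1 - 27*A^-5 - 27*A^-9 - 9*A^-13
  A^-9 * (d^4) = A^-1 + 4*A^-5 + 6*A^-9 + 4*A^-13 + A^-17
Summing the groups: <K> = -A^19 + 3*A^15 - 4*A^11 + 6*A^7 - 7*A^3 + 6*A^-1 - 6*A^-5 + 3*A^-9 - 2*A^-13 + A^-17
Normalise by the writhe: (-A^3)^(-w) = (-A^3)^(3) = -A^9, so f(A) = -A^9 * <K> = A^28 - 3*A^24 + 4*A^20 - 6*A^16 + 7*A^12 - 6*A^8 + 6*A^4 - 3 + 2*A^-4 - A^-8.
Substitute A = t^(-1/4), i.e. A^e → t^(-e/4): V(t) = -t^2 + 2*t - 3 + 6*t^-1 - 6*t^-2 + 7*t^-3 - 6*t^-4 + 4*t^-5 - 3*t^-6 + t^-7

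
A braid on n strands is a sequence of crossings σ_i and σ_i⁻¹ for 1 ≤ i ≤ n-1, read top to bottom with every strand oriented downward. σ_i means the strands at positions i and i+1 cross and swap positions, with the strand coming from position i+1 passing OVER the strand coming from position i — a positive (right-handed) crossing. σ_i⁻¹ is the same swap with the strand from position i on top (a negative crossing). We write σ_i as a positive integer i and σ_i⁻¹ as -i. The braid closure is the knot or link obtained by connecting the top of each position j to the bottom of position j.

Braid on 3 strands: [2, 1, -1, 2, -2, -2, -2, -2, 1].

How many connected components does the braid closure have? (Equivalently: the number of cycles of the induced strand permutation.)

2

Derivation:
Track the strand permutation on 3 strands, starting from identity.
  step 1: s2 swaps positions 2,3 -> [1 3 2]
  step 2: s1 swaps positions 1,2 -> [3 1 2]
  step 3: s1^-1 swaps positions 1,2 -> [1 3 2]
  step 4: s2 swaps positions 2,3 -> [1 2 3]
  step 5: s2^-1 swaps positions 2,3 -> [1 3 2]
  step 6: s2^-1 swaps positions 2,3 -> [1 2 3]
  step 7: s2^-1 swaps positions 2,3 -> [1 3 2]
  step 8: s2^-1 swaps positions 2,3 -> [1 2 3]
  step 9: s1 swaps positions 1,2 -> [2 1 3]
Final permutation (position -> original strand): [2 1 3]
Closure components = cycle count of this permutation = 2.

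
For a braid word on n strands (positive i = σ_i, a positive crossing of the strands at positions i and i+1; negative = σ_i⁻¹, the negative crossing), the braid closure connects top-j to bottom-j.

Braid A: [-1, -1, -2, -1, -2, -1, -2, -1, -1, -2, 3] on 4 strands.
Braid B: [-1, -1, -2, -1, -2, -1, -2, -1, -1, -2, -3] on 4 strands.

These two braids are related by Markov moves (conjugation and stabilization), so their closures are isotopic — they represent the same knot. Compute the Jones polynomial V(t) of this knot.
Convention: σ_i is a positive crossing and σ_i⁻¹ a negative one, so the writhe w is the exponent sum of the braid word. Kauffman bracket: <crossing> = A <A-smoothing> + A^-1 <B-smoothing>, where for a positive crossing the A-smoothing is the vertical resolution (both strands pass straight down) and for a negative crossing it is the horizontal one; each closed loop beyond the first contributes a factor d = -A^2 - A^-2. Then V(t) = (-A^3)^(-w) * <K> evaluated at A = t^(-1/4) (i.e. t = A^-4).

t^-4 + t^-6 - t^-10

Derivation:
Markov-equivalent braids have isotopic closures, hence identical knot invariants. Strip the Markov moves from each word to reach a common short braid β, then compute V(t) once on β.
Braid A: s1^-1 s1^-1 s2^-1 s1^-1 s2^-1 s1^-1 s2^-1 s1^-1 s1^-1 s2^-1 s3 on 4 strands reduces by inverse Markov moves (closure unchanged at each step):
  Destabilize: the word has the form β·s3 where s3 occurs only as the final letter (β ∈ B_3); drop it and the last strand → 3 strands.
Reduced to β = s1^-1 s1^-1 s2^-1 s1^-1 s2^-1 s1^-1 s2^-1 s1^-1 s1^-1 s2^-1 on 3 strands, 10 crossings.
Braid B: s1^-1 s1^-1 s2^-1 s1^-1 s2^-1 s1^-1 s2^-1 s1^-1 s1^-1 s2^-1 s3^-1 on 4 strands reduces by inverse Markov moves (closure unchanged at each step):
  Destabilize: the word has the form β·s3^-1 where s3^-1 occurs only as the final letter (β ∈ B_3); drop it and the last strand → 3 strands.
Reduced to β = s1^-1 s1^-1 s2^-1 s1^-1 s2^-1 s1^-1 s2^-1 s1^-1 s1^-1 s2^-1 on 3 strands, 10 crossings.
Both give the same β = s1^-1 s1^-1 s2^-1 s1^-1 s2^-1 s1^-1 s2^-1 s1^-1 s1^-1 s2^-1 on 3 strands, so one state sum suffices:
Braid: s1^-1 s1^-1 s2^-1 s1^-1 s2^-1 s1^-1 s2^-1 s1^-1 s1^-1 s2^-1 on 3 strands, 10 crossings.
Writhe w = (#positive) - (#negative) = 0 - 10 = -10.
Computing the Kauffman bracket via state sum. There are 2^10 = 1024 states.
Smooth each crossing (0=||, 1=⌣⌢); contribution A^(Σ sign_k(1-2s_k)) * d^(L-1).
Tabulate the states by total A-exponent and number of loops L (A-exp: L × count):
  A^10: L=3 ×1
  A^8: L=2 ×4, L=4 ×6
  A^6: L=1 ×4, L=3 ×30, L=5 ×11
  A^4: L=2 ×48, L=4 ×65, L=6 ×7
  A^2: L=1 ×24, L=3 ×140, L=5 ×45, L=7 ×1
  A^0: L=2 ×129, L=4 ×117, L=6 ×6
  A^-2: L=1 ×43, L=3 ×151, L=5 ×16
  A^-4: L=2 ×96, L=4 ×24
  A^-6: L=1 ×24, L=3 ×21
  A^-8: L=2 ×10
  A^-10: L=3 ×1
Each group contributes A^e * Σ count * d^(L-1):
Powers of d = -A^2 - A^-2: d^2 = A^4 + 2 + A^-4; d^3 = -A^6 - 3*A^2 - 3*A^-2 - A^-6; d^4 = A^8 + 4*A^4 + 6 + 4*A^-4 + A^-8; d^5 = -A^10 - 5*A^6 - 10*A^2 - 10*A^-2 - 5*A^-6 - A^-10; d^6 = A^12 + 6*A^8 + 15*A^4 + 20 + 15*A^-4 + 6*A^-8 + A^-12.
  A^10 * (d^2) = A^14 + 2*A^10 + A^6
  A^8 * (4*d + 6*d^3) = -6*A^14 - 22*A^10 - 22*A^6 - 6*A^2
  A^6 * (4 + 30*d^2 + 11*d^4) = 11*A^14 + 74*A^10 + 130*A^6 + 74*A^2 + 11*A^-2
  A^4 * (48*d + 65*d^3 + 7*d^5) = -7*A^14 - 100*A^10 - 313*A^6 - 313*A^2 - 100*A^-2 - 7*A^-6
  A^2 * (24 + 140*d^2 + 45*d^4 + d^6) = A^14 + 51*A^10 + 335*A^6 + 594*A^2 + 335*A^-2 + 51*A^-6 + A^-10
  A^0 * (129*d + 117*d^3 + 6*d^5) = -6*A^10 - 147*A^6 - 540*A^2 - 540*A^-2 - 147*A^-6 - 6*A^-10
  A^-2 * (43 + 151*d^2 + 16*d^4) = 16*A^6 + 215*A^2 + 441*A^-2 + 215*A^-6 + 16*A^-10
  A^-4 * (96*d + 24*d^3) = -24*A^2 - 168*A^-2 - 168*A^-6 - 24*A^-10
  A^-6 * (24 + 21*d^2) = 21*A^-2 + 66*A^-6 + 21*A^-10
  A^-8 * (10*d) = -10*A^-6 - 10*A^-10
  A^-10 * (d^2) = A^-6 + 2*A^-10 + A^-14
Summing the groups: <K> = -A^10 + A^-6 + A^-14
Normalise by the writhe: (-A^3)^(-w) = (-A^3)^(10) = A^30, so f(A) = A^30 * <K> = -A^40 + A^24 + A^16.
Substitute A = t^(-1/4), i.e. A^e → t^(-e/4): V(t) = t^-4 + t^-6 - t^-10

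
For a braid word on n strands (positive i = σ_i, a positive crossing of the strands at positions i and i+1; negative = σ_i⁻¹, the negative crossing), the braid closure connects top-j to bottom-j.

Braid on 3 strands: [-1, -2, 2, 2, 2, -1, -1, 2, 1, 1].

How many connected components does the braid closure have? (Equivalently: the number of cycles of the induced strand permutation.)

1

Derivation:
Track the strand permutation on 3 strands, starting from identity.
  step 1: s1^-1 swaps positions 1,2 -> [2 1 3]
  step 2: s2^-1 swaps positions 2,3 -> [2 3 1]
  step 3: s2 swaps positions 2,3 -> [2 1 3]
  step 4: s2 swaps positions 2,3 -> [2 3 1]
  step 5: s2 swaps positions 2,3 -> [2 1 3]
  step 6: s1^-1 swaps positions 1,2 -> [1 2 3]
  step 7: s1^-1 swaps positions 1,2 -> [2 1 3]
  step 8: s2 swaps positions 2,3 -> [2 3 1]
  step 9: s1 swaps positions 1,2 -> [3 2 1]
  step 10: s1 swaps positions 1,2 -> [2 3 1]
Final permutation (position -> original strand): [2 3 1]
Closure components = cycle count of this permutation = 1.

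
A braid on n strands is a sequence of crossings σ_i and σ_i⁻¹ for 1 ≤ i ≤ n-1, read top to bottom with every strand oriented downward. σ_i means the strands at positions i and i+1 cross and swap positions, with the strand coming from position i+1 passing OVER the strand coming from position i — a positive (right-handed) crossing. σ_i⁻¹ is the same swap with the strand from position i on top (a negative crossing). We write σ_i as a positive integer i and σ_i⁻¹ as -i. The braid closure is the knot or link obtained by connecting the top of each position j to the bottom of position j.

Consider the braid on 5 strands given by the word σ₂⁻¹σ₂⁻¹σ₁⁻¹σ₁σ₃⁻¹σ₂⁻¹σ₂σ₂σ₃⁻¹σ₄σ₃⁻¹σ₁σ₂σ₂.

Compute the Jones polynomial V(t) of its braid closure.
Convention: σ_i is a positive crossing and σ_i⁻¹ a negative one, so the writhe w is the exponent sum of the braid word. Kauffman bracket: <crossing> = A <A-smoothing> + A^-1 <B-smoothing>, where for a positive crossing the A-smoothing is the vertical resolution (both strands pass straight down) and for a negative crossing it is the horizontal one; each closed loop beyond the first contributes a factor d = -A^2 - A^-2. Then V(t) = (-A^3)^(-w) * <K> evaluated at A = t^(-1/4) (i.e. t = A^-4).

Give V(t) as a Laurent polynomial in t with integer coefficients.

The presented braid s2^-1 s2^-1 s1^-1 s1 s3^-1 s2^-1 s2 s2 s3^-1 s4 s3^-1 s1 s2 s2 on 5 strands reduces by inverse Markov moves (closure unchanged at each step):
  Deconjugate: the word is γ·β·γ⁻¹ with γ = s2^-1 s2^-1 (prefix) and γ⁻¹ = s2 s2 (suffix); strip both.
  Deconjugate: the word is γ·β·γ⁻¹ with γ = s1^-1 (prefix) and γ⁻¹ = s1 (suffix); strip both.
Reduced to β = s1 s3^-1 s2^-1 s2 s2 s3^-1 s4 s3^-1 on 5 strands, 8 crossings.
Compute on β:
First cancel adjacent σ_i σ_i⁻¹ pairs (Reidemeister II — same braid, same closure): s1 s3^-1 s2^-1 s2 s2 s3^-1 s4 s3^-1 → s1 s3^-1 s2 s3^-1 s4 s3^-1.
Braid: s1 s3^-1 s2 s3^-1 s4 s3^-1 on 5 strands, 6 crossings.
Writhe w = (#positive) - (#negative) = 3 - 3 = 0.
State-sum expansion of <K>. There are 2^6 = 64 states.
For each crossing: s=0 is the vertical smoothing, s=1 horizontal. Crossing k contributes A^(sign_k * (1 - 2*s_k)); loop factor d = -A^2 - A^-2.
Tabulate the states by total A-exponent and number of loops L (A-exp: L × count):
  A^6: L=6 ×1
  A^4: L=5 ×6
  A^2: L=4 ×15
  A^0: L=3 ×19, L=5 ×1
  A^-2: L=2 ×12, L=4 ×3
  A^-4: L=1 ×3, L=3 ×3
  A^-6: L=2 ×1
Each group contributes A^e * Σ count * d^(L-1):
Powers of d = -A^2 - A^-2: d^2 = A^4 + 2 + A^-4; d^3 = -A^6 - 3*A^2 - 3*A^-2 - A^-6; d^4 = A^8 + 4*A^4 + 6 + 4*A^-4 + A^-8; d^5 = -A^10 - 5*A^6 - 10*A^2 - 10*A^-2 - 5*A^-6 - A^-10.
  A^6 * (d^5) = -A^16 - 5*A^12 - 10*A^8 - 10*A^4 - 5 - A^-4
  A^4 * (6*d^4) = 6*A^12 + 24*A^8 + 36*A^4 + 24 + 6*A^-4
  A^2 * (15*d^3) = -15*A^8 - 45*A^4 - 45 - 15*A^-4
  A^0 * (19*d^2 + d^4) = A^8 + 23*A^4 + 44 + 23*A^-4 + A^-8
  A^-2 * (12*d + 3*d^3) = -3*A^4 - 21 - 21*A^-4 - 3*A^-8
  A^-4 * (3 + 3*d^2) = 3 + 9*A^-4 + 3*A^-8
  A^-6 * (d) = -A^-4 - A^-8
Summing the groups: <K> = -A^16 + A^12 + A^4
Normalise by the writhe: (-A^3)^(-w) = (-A^3)^(0) = 1, so f(A) = 1 * <K> = -A^16 + A^12 + A^4.
Substitute A = t^(-1/4), i.e. A^e → t^(-e/4): V(t) = t^-1 + t^-3 - t^-4

Answer: t^-1 + t^-3 - t^-4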